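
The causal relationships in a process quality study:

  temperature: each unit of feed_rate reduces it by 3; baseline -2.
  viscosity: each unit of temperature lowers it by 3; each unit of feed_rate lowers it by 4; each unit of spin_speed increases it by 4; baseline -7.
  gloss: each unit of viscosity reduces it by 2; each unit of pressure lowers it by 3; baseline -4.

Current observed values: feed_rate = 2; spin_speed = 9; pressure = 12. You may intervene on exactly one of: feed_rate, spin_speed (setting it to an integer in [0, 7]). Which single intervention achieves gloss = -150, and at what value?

set feed_rate = 4

Intervening on feed_rate: with other inputs at their observed values, gloss = -10*feed_rate - 110. Solving for -150 gives feed_rate = 4, within [0, 7].
Intervening on spin_speed: gloss = -8*spin_speed - 58. Reaching -150 requires spin_speed = 23/2, not an integer.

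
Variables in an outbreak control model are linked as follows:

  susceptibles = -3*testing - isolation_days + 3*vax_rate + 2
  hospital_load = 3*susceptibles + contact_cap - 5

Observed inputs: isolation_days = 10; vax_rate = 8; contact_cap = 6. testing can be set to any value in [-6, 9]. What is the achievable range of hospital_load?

Substituting into the susceptibles equation gives susceptibles = -3*testing + 16.
So hospital_load = -9*testing + 49.
Linear in testing, so extremes are at the endpoints: testing = -6 gives hospital_load = 103; testing = 9 gives hospital_load = -32.

-32 to 103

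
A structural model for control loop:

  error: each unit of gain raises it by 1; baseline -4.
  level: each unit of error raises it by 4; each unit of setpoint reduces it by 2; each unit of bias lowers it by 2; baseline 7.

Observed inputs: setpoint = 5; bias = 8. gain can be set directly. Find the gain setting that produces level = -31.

gain = 1

Substituting into the level equation gives level = 4*gain - 35.
Solve 4*gain - 35 = -31: gain = (-31 + 35) / 4 = 1.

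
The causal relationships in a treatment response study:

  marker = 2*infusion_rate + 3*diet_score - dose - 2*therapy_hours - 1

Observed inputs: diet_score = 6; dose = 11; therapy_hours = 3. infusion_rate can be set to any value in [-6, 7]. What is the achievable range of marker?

-12 to 14

Substituting into the marker equation gives marker = 2*infusion_rate.
Linear in infusion_rate, so extremes are at the endpoints: infusion_rate = -6 gives marker = -12; infusion_rate = 7 gives marker = 14.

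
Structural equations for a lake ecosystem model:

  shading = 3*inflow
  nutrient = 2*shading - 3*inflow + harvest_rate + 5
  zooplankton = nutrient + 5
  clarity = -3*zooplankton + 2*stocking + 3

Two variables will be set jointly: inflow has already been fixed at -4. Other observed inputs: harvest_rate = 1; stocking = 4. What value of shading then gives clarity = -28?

With inflow held at -4:
Intervening on shading fixes its value directly, overriding its dependence on inflow.
Substituting into the nutrient equation gives nutrient = 2*shading + 18.
So zooplankton = 2*shading + 23.
This gives clarity = -6*shading - 58.
Solve -6*shading - 58 = -28: shading = (-28 + 58) / -6 = -5.

shading = -5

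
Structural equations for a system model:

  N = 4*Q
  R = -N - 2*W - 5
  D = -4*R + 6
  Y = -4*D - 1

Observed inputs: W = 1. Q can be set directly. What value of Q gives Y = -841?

Substituting into the R equation gives R = -4*Q - 7.
Substituting into the D equation gives D = 16*Q + 34.
Substituting into the Y equation gives Y = -64*Q - 137.
Solve -64*Q - 137 = -841: Q = (-841 + 137) / -64 = 11.

Q = 11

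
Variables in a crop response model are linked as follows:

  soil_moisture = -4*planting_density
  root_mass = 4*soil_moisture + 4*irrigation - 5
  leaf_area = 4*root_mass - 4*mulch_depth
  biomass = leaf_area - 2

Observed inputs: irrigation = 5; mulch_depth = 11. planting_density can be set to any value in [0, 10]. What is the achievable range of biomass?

-626 to 14

Substituting into the root_mass equation gives root_mass = -16*planting_density + 15.
So leaf_area = -64*planting_density + 16.
Substituting into the biomass equation gives biomass = -64*planting_density + 14.
Linear in planting_density, so extremes are at the endpoints: planting_density = 0 gives biomass = 14; planting_density = 10 gives biomass = -626.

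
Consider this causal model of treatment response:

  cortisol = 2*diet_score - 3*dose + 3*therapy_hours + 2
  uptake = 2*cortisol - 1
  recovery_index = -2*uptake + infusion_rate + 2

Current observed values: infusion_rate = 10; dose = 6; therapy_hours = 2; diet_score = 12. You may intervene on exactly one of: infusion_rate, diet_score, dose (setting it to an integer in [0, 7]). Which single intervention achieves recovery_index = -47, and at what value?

set infusion_rate = 5

Intervening on infusion_rate: with other inputs at their observed values, recovery_index = infusion_rate - 52. Solving for -47 gives infusion_rate = 5, within [0, 7].
Intervening on diet_score: recovery_index = -8*diet_score + 54. Reaching -47 requires diet_score = 101/8, not an integer.
Intervening on dose: recovery_index = 12*dose - 114. Reaching -47 requires dose = 67/12, not an integer.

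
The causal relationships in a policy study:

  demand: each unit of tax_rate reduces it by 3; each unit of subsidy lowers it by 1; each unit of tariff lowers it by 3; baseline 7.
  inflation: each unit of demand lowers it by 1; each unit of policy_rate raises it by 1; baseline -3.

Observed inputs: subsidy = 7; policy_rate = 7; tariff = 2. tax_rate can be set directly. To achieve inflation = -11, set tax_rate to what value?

Substituting into the demand equation gives demand = -3*tax_rate - 6.
Substituting into the inflation equation gives inflation = 3*tax_rate + 10.
Solve 3*tax_rate + 10 = -11: tax_rate = (-11 - 10) / 3 = -7.

tax_rate = -7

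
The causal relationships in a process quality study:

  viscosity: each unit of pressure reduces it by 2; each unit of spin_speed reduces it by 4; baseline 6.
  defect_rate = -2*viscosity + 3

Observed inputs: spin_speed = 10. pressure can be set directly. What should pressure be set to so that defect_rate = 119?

pressure = 12

Substituting into the viscosity equation gives viscosity = -2*pressure - 34.
So defect_rate = 4*pressure + 71.
Solve 4*pressure + 71 = 119: pressure = (119 - 71) / 4 = 12.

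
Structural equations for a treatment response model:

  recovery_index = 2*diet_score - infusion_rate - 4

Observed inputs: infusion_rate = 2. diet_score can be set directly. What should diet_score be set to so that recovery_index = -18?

Substituting into the recovery_index equation gives recovery_index = 2*diet_score - 6.
Solve 2*diet_score - 6 = -18: diet_score = (-18 + 6) / 2 = -6.

diet_score = -6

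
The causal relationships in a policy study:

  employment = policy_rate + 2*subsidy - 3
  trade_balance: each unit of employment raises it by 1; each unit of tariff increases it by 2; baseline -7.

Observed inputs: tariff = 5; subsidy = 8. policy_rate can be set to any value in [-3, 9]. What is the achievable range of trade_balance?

13 to 25

Substituting into the employment equation gives employment = policy_rate + 13.
Substituting into the trade_balance equation gives trade_balance = policy_rate + 16.
Linear in policy_rate, so extremes are at the endpoints: policy_rate = -3 gives trade_balance = 13; policy_rate = 9 gives trade_balance = 25.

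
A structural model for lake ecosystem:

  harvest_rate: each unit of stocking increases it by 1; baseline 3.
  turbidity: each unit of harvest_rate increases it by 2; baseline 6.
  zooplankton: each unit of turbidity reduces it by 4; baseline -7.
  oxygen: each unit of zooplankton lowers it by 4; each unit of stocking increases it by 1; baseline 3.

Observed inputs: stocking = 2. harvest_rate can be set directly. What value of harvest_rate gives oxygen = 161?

harvest_rate = 1

Intervening on harvest_rate fixes its value directly, overriding its dependence on stocking.
Substituting into the zooplankton equation gives zooplankton = -8*harvest_rate - 31.
oxygen becomes 32*harvest_rate + 129.
Solve 32*harvest_rate + 129 = 161: harvest_rate = (161 - 129) / 32 = 1.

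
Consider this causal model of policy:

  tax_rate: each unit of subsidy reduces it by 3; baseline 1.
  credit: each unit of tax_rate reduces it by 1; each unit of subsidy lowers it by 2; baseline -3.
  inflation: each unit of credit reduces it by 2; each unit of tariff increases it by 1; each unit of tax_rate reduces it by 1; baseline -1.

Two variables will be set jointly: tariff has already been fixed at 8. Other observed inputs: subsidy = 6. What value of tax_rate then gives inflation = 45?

tax_rate = 8

With tariff held at 8:
Intervening on tax_rate fixes its value directly, overriding its dependence on subsidy.
Substituting into the credit equation gives credit = -tax_rate - 15.
This gives inflation = tax_rate + 37.
Solve tax_rate + 37 = 45: tax_rate = (45 - 37) / 1 = 8.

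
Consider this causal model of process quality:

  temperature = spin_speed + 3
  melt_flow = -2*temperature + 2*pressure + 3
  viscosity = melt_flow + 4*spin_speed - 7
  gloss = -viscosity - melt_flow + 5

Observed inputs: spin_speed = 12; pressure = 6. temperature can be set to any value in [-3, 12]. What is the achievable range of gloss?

Intervening on temperature fixes its value directly, overriding its dependence on spin_speed.
Substituting into the melt_flow equation gives melt_flow = -2*temperature + 15.
viscosity becomes -2*temperature + 56.
Substituting into the gloss equation gives gloss = 4*temperature - 66.
Linear in temperature, so extremes are at the endpoints: temperature = -3 gives gloss = -78; temperature = 12 gives gloss = -18.

-78 to -18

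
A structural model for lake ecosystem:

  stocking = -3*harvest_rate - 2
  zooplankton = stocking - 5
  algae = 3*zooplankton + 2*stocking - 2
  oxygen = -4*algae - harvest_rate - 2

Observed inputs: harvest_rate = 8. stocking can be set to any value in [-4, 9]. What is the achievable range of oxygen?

Intervening on stocking fixes its value directly, overriding its dependence on harvest_rate.
Substituting into the algae equation gives algae = 5*stocking - 17.
This gives oxygen = -20*stocking + 58.
Linear in stocking, so extremes are at the endpoints: stocking = -4 gives oxygen = 138; stocking = 9 gives oxygen = -122.

-122 to 138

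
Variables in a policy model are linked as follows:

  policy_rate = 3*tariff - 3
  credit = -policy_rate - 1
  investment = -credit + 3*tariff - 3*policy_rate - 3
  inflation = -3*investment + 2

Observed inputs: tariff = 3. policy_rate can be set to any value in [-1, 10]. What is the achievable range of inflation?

-25 to 41

Intervening on policy_rate fixes its value directly, overriding its dependence on tariff.
Substituting into the investment equation gives investment = -2*policy_rate + 7.
So inflation = 6*policy_rate - 19.
Linear in policy_rate, so extremes are at the endpoints: policy_rate = -1 gives inflation = -25; policy_rate = 10 gives inflation = 41.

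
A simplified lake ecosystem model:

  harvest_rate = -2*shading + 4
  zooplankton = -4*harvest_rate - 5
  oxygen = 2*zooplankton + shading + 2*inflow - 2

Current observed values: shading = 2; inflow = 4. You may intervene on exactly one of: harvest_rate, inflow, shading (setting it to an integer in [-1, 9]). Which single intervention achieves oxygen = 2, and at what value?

set inflow = 6

Intervening on harvest_rate: oxygen = -8*harvest_rate - 2. Reaching 2 requires harvest_rate = -1/2, not an integer.
Intervening on inflow: with other inputs at their observed values, oxygen = 2*inflow - 10. Solving for 2 gives inflow = 6, within [-1, 9].
Intervening on shading: oxygen = 17*shading - 36. Reaching 2 requires shading = 38/17, not an integer.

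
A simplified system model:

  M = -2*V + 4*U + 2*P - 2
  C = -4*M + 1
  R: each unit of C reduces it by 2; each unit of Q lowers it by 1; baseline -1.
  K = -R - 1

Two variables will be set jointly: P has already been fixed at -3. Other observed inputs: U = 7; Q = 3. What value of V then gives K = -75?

With P held at -3:
Substituting into the M equation gives M = -2*V + 20.
Substituting into the C equation gives C = 8*V - 79.
So R = -16*V + 154.
Substituting into the K equation gives K = 16*V - 155.
Solve 16*V - 155 = -75: V = (-75 + 155) / 16 = 5.

V = 5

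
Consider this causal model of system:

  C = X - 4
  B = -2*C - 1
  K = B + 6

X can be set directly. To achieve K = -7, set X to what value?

Substituting into the B equation gives B = -2*X + 7.
Substituting into the K equation gives K = -2*X + 13.
Solve -2*X + 13 = -7: X = (-7 - 13) / -2 = 10.

X = 10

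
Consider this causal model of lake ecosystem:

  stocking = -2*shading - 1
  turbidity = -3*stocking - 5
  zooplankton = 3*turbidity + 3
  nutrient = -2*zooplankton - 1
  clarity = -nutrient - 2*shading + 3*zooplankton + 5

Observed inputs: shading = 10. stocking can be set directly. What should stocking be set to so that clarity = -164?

Intervening on stocking fixes its value directly, overriding its dependence on shading.
Substituting into the zooplankton equation gives zooplankton = -9*stocking - 12.
Substituting into the nutrient equation gives nutrient = 18*stocking + 23.
Substituting into the clarity equation gives clarity = -45*stocking - 74.
Solve -45*stocking - 74 = -164: stocking = (-164 + 74) / -45 = 2.

stocking = 2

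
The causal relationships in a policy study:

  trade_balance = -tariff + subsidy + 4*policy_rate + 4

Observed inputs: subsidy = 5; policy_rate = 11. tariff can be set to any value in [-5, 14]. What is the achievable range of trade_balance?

39 to 58

Substituting into the trade_balance equation gives trade_balance = -tariff + 53.
Linear in tariff, so extremes are at the endpoints: tariff = -5 gives trade_balance = 58; tariff = 14 gives trade_balance = 39.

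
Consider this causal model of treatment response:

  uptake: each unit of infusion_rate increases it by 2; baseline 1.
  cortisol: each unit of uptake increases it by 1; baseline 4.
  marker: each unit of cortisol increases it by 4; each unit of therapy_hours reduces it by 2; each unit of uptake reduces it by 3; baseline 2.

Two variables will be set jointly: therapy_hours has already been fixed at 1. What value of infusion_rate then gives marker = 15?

With therapy_hours held at 1:
Substituting into the cortisol equation gives cortisol = 2*infusion_rate + 5.
This gives marker = 2*infusion_rate + 17.
Solve 2*infusion_rate + 17 = 15: infusion_rate = (15 - 17) / 2 = -1.

infusion_rate = -1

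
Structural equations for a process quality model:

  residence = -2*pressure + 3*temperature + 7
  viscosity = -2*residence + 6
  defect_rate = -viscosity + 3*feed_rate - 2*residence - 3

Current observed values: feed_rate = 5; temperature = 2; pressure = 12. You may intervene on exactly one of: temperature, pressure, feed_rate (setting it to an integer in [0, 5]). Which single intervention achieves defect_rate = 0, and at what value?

Intervening on temperature: the paths from temperature to defect_rate cancel (net effect zero), leaving defect_rate = 6; 0 is unreachable this way.
Intervening on pressure: the paths from pressure to defect_rate cancel (net effect zero), leaving defect_rate = 6; 0 is unreachable this way.
Intervening on feed_rate: with other inputs at their observed values, defect_rate = 3*feed_rate - 9. Solving for 0 gives feed_rate = 3, within [0, 5].

set feed_rate = 3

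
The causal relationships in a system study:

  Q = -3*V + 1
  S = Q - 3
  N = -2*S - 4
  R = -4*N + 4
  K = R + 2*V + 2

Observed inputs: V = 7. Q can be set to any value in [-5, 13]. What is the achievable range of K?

Intervening on Q fixes its value directly, overriding its dependence on V.
Substituting into the N equation gives N = -2*Q + 2.
R becomes 8*Q - 4.
K becomes 8*Q + 12.
Linear in Q, so extremes are at the endpoints: Q = -5 gives K = -28; Q = 13 gives K = 116.

-28 to 116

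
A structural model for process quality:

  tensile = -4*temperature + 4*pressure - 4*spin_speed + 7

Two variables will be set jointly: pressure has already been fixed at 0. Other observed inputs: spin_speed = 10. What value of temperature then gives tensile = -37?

temperature = 1

With pressure held at 0:
Substituting into the tensile equation gives tensile = -4*temperature - 33.
Solve -4*temperature - 33 = -37: temperature = (-37 + 33) / -4 = 1.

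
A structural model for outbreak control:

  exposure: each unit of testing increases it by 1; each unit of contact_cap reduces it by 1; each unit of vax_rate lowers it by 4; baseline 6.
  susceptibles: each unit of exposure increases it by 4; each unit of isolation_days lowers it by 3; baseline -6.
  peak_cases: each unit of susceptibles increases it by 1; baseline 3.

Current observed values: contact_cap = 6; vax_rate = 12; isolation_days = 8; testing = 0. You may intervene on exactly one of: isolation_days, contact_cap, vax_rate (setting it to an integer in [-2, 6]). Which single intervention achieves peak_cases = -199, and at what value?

set contact_cap = 1

Intervening on isolation_days: peak_cases = -3*isolation_days - 195. Reaching -199 requires isolation_days = 4/3, not an integer.
Intervening on contact_cap: with other inputs at their observed values, peak_cases = -4*contact_cap - 195. Solving for -199 gives contact_cap = 1, within [-2, 6].
Intervening on vax_rate: peak_cases = -16*vax_rate - 27. Reaching -199 requires vax_rate = 43/4, not an integer.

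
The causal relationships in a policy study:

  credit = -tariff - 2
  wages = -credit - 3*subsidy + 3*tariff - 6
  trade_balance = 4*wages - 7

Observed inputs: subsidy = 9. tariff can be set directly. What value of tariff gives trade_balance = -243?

Substituting into the wages equation gives wages = 4*tariff - 31.
This gives trade_balance = 16*tariff - 131.
Solve 16*tariff - 131 = -243: tariff = (-243 + 131) / 16 = -7.

tariff = -7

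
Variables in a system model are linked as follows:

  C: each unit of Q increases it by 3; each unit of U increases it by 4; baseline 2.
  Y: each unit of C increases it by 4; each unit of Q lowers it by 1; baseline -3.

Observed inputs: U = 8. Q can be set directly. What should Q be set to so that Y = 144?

Q = 1

Substituting into the C equation gives C = 3*Q + 34.
So Y = 11*Q + 133.
Solve 11*Q + 133 = 144: Q = (144 - 133) / 11 = 1.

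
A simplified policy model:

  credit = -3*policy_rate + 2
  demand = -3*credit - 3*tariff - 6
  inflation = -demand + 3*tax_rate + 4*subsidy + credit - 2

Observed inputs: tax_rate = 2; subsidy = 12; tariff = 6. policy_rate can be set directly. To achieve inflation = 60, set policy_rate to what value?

Substituting into the demand equation gives demand = 9*policy_rate - 30.
This gives inflation = -12*policy_rate + 84.
Solve -12*policy_rate + 84 = 60: policy_rate = (60 - 84) / -12 = 2.

policy_rate = 2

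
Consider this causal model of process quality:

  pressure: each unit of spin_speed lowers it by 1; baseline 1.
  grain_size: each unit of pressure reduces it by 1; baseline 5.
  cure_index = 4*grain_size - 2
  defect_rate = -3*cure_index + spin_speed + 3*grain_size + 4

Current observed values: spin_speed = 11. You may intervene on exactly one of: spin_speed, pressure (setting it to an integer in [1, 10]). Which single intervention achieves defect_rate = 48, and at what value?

Intervening on spin_speed: defect_rate = -8*spin_speed - 26. Reaching 48 requires spin_speed = -37/4, not an integer.
Intervening on pressure: with other inputs at their observed values, defect_rate = 9*pressure - 24. Solving for 48 gives pressure = 8, within [1, 10].

set pressure = 8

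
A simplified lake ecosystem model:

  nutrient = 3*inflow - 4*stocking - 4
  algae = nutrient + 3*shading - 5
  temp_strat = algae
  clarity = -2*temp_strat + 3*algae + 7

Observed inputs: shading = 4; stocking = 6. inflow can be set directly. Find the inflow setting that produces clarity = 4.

Substituting into the nutrient equation gives nutrient = 3*inflow - 28.
algae becomes 3*inflow - 21.
Substituting into the temp_strat equation gives temp_strat = 3*inflow - 21.
Substituting into the clarity equation gives clarity = 3*inflow - 14.
Solve 3*inflow - 14 = 4: inflow = (4 + 14) / 3 = 6.

inflow = 6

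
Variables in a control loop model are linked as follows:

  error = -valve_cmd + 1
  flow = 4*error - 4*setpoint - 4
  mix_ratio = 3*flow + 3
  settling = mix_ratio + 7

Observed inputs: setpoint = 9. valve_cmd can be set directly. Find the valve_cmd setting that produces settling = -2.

Substituting into the flow equation gives flow = -4*valve_cmd - 36.
So mix_ratio = -12*valve_cmd - 105.
settling becomes -12*valve_cmd - 98.
Solve -12*valve_cmd - 98 = -2: valve_cmd = (-2 + 98) / -12 = -8.

valve_cmd = -8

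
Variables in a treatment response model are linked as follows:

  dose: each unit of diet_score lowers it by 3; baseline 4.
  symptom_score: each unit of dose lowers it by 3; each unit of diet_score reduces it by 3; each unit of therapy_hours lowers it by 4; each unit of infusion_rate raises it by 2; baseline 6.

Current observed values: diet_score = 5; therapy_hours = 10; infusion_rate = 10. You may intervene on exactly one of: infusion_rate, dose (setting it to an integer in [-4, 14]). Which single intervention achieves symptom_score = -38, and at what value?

set dose = 3

Intervening on infusion_rate: symptom_score = 2*infusion_rate - 16. Reaching -38 requires infusion_rate = -11, outside [-4, 14].
Intervening on dose: with other inputs at their observed values, symptom_score = -3*dose - 29. Solving for -38 gives dose = 3, within [-4, 14].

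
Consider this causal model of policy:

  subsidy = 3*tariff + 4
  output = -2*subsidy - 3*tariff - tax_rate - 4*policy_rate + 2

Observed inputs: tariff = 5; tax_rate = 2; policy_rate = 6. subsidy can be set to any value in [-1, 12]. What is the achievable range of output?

-63 to -37

Intervening on subsidy fixes its value directly, overriding its dependence on tariff.
Substituting into the output equation gives output = -2*subsidy - 39.
Linear in subsidy, so extremes are at the endpoints: subsidy = -1 gives output = -37; subsidy = 12 gives output = -63.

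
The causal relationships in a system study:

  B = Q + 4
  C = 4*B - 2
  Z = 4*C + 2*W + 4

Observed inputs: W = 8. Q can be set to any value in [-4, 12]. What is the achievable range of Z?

12 to 268

Substituting into the C equation gives C = 4*Q + 14.
This gives Z = 16*Q + 76.
Linear in Q, so extremes are at the endpoints: Q = -4 gives Z = 12; Q = 12 gives Z = 268.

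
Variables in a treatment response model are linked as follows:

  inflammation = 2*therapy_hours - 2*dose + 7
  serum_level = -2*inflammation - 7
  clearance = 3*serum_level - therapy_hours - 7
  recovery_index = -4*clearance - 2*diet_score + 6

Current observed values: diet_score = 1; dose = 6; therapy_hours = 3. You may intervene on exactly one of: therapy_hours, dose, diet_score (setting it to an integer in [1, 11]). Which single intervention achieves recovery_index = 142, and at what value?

set diet_score = 6

Intervening on therapy_hours: recovery_index = 52*therapy_hours - 4. Reaching 142 requires therapy_hours = 73/26, not an integer.
Intervening on dose: recovery_index = -48*dose + 440. Reaching 142 requires dose = 149/24, not an integer.
Intervening on diet_score: with other inputs at their observed values, recovery_index = -2*diet_score + 154. Solving for 142 gives diet_score = 6, within [1, 11].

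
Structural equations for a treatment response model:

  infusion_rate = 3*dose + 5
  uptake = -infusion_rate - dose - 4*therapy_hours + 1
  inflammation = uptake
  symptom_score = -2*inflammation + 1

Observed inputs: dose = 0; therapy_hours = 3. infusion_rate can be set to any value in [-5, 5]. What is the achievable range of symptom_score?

Intervening on infusion_rate fixes its value directly, overriding its dependence on dose.
Substituting into the uptake equation gives uptake = -infusion_rate - 11.
This gives inflammation = -infusion_rate - 11.
So symptom_score = 2*infusion_rate + 23.
Linear in infusion_rate, so extremes are at the endpoints: infusion_rate = -5 gives symptom_score = 13; infusion_rate = 5 gives symptom_score = 33.

13 to 33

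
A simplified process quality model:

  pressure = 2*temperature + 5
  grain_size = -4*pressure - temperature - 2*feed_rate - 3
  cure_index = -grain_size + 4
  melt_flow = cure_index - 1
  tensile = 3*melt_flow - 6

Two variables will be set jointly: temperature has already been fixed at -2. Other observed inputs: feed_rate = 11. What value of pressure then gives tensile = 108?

With temperature held at -2:
Intervening on pressure fixes its value directly, overriding its dependence on temperature.
Substituting into the grain_size equation gives grain_size = -4*pressure - 23.
cure_index becomes 4*pressure + 27.
So melt_flow = 4*pressure + 26.
tensile becomes 12*pressure + 72.
Solve 12*pressure + 72 = 108: pressure = (108 - 72) / 12 = 3.

pressure = 3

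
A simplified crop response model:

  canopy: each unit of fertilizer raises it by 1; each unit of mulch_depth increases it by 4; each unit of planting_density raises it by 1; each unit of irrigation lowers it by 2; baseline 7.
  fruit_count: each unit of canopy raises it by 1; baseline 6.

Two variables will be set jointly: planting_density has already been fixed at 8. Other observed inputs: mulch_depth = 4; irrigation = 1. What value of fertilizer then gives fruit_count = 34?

With planting_density held at 8:
Substituting into the canopy equation gives canopy = fertilizer + 29.
fruit_count becomes fertilizer + 35.
Solve fertilizer + 35 = 34: fertilizer = (34 - 35) / 1 = -1.

fertilizer = -1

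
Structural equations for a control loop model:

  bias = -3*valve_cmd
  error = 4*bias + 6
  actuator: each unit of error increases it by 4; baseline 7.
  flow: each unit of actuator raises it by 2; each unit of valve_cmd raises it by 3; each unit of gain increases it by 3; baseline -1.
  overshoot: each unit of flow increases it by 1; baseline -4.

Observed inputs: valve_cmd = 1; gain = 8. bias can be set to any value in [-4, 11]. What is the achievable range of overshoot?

Intervening on bias fixes its value directly, overriding its dependence on valve_cmd.
Substituting into the actuator equation gives actuator = 16*bias + 31.
Substituting into the flow equation gives flow = 32*bias + 88.
overshoot becomes 32*bias + 84.
Linear in bias, so extremes are at the endpoints: bias = -4 gives overshoot = -44; bias = 11 gives overshoot = 436.

-44 to 436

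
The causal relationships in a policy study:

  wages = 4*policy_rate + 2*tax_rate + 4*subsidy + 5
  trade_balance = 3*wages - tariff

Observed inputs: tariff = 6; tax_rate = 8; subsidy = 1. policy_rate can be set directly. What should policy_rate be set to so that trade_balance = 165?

Substituting into the wages equation gives wages = 4*policy_rate + 25.
So trade_balance = 12*policy_rate + 69.
Solve 12*policy_rate + 69 = 165: policy_rate = (165 - 69) / 12 = 8.

policy_rate = 8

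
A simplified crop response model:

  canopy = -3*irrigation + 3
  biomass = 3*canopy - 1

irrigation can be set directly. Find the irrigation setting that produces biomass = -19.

irrigation = 3

Substituting into the biomass equation gives biomass = -9*irrigation + 8.
Solve -9*irrigation + 8 = -19: irrigation = (-19 - 8) / -9 = 3.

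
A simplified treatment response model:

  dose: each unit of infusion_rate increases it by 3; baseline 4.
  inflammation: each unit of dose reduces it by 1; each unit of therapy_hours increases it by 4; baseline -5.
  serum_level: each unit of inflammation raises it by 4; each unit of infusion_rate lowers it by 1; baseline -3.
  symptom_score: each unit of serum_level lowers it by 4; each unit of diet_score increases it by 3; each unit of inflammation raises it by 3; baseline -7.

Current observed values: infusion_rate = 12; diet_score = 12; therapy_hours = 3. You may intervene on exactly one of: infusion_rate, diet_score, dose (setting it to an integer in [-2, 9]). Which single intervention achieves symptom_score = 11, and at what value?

set dose = 1

Intervening on infusion_rate: symptom_score = 43*infusion_rate + 2. Reaching 11 requires infusion_rate = 9/43, not an integer.
Intervening on diet_score: symptom_score = 3*diet_score + 482. Reaching 11 requires diet_score = -157, outside [-2, 9].
Intervening on dose: with other inputs at their observed values, symptom_score = 13*dose - 2. Solving for 11 gives dose = 1, within [-2, 9].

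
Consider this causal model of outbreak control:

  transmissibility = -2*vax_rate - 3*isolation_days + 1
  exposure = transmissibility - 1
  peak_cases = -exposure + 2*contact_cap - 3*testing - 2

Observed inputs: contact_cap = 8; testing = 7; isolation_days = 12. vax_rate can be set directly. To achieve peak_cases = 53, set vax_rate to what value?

vax_rate = 12

Substituting into the transmissibility equation gives transmissibility = -2*vax_rate - 35.
Substituting into the exposure equation gives exposure = -2*vax_rate - 36.
Substituting into the peak_cases equation gives peak_cases = 2*vax_rate + 29.
Solve 2*vax_rate + 29 = 53: vax_rate = (53 - 29) / 2 = 12.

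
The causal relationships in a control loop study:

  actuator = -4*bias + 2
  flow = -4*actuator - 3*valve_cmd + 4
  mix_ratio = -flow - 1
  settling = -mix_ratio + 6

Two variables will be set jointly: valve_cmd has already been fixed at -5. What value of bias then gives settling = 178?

With valve_cmd held at -5:
Substituting into the flow equation gives flow = 16*bias + 11.
This gives mix_ratio = -16*bias - 12.
So settling = 16*bias + 18.
Solve 16*bias + 18 = 178: bias = (178 - 18) / 16 = 10.

bias = 10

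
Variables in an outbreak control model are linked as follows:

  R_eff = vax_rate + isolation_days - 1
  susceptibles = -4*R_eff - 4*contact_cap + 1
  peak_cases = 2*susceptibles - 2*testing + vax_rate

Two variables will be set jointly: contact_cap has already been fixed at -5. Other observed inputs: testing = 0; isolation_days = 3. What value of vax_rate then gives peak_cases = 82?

With contact_cap held at -5:
Substituting into the R_eff equation gives R_eff = vax_rate + 2.
So susceptibles = -4*vax_rate + 13.
Substituting into the peak_cases equation gives peak_cases = -7*vax_rate + 26.
Solve -7*vax_rate + 26 = 82: vax_rate = (82 - 26) / -7 = -8.

vax_rate = -8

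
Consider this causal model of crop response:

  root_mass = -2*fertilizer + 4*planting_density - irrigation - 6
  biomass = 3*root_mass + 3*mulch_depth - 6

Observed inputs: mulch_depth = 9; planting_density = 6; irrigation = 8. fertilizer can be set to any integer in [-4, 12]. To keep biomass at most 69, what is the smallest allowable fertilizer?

Substituting into the root_mass equation gives root_mass = -2*fertilizer + 10.
Substituting into the biomass equation gives biomass = -6*fertilizer + 51.
Require -6*fertilizer + 51 ≤ 69, so fertilizer ≥ -3.
The smallest integer in [-4, 12] satisfying this is -3.

fertilizer = -3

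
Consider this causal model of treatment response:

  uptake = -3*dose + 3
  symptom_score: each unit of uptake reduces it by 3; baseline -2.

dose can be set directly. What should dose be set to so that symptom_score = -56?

dose = -5

Substituting into the symptom_score equation gives symptom_score = 9*dose - 11.
Solve 9*dose - 11 = -56: dose = (-56 + 11) / 9 = -5.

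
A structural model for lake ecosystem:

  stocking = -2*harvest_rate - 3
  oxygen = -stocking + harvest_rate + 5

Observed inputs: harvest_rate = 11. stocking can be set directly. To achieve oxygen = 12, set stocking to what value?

Intervening on stocking fixes its value directly, overriding its dependence on harvest_rate.
Substituting into the oxygen equation gives oxygen = -stocking + 16.
Solve -stocking + 16 = 12: stocking = (12 - 16) / -1 = 4.

stocking = 4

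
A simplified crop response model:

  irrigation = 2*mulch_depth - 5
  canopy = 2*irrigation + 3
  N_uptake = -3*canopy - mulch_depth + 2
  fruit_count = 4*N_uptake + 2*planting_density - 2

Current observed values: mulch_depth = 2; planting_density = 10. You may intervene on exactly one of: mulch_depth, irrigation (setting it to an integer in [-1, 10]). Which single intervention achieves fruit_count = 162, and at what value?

Intervening on mulch_depth: with other inputs at their observed values, fruit_count = -52*mulch_depth + 110. Solving for 162 gives mulch_depth = -1, within [-1, 10].
Intervening on irrigation: fruit_count = -24*irrigation - 18. Reaching 162 requires irrigation = -15/2, not an integer.

set mulch_depth = -1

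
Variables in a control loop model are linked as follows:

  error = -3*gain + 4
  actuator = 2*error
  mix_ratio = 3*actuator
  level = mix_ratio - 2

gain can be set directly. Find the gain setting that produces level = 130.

gain = -6

Substituting into the actuator equation gives actuator = -6*gain + 8.
Substituting into the mix_ratio equation gives mix_ratio = -18*gain + 24.
Substituting into the level equation gives level = -18*gain + 22.
Solve -18*gain + 22 = 130: gain = (130 - 22) / -18 = -6.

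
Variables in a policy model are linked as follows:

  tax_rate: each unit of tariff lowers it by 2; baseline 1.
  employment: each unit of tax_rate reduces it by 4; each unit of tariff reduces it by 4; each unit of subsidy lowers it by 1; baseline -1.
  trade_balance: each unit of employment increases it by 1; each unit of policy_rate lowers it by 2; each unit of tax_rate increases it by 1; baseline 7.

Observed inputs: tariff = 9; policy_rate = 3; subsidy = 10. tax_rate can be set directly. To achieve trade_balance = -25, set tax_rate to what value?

tax_rate = -7

Intervening on tax_rate fixes its value directly, overriding its dependence on tariff.
Substituting into the employment equation gives employment = -4*tax_rate - 47.
This gives trade_balance = -3*tax_rate - 46.
Solve -3*tax_rate - 46 = -25: tax_rate = (-25 + 46) / -3 = -7.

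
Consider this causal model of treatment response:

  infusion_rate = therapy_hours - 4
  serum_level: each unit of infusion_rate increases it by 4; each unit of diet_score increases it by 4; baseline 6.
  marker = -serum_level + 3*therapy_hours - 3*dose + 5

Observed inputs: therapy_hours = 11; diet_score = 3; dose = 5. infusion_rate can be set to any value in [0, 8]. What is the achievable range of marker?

Intervening on infusion_rate fixes its value directly, overriding its dependence on therapy_hours.
Substituting into the serum_level equation gives serum_level = 4*infusion_rate + 18.
So marker = -4*infusion_rate + 5.
Linear in infusion_rate, so extremes are at the endpoints: infusion_rate = 0 gives marker = 5; infusion_rate = 8 gives marker = -27.

-27 to 5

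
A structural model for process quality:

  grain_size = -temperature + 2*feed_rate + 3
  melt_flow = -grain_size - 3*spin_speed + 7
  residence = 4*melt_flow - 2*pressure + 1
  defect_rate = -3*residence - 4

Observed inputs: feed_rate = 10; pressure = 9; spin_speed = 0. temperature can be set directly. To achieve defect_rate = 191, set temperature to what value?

temperature = 4

Substituting into the grain_size equation gives grain_size = -temperature + 23.
Substituting into the melt_flow equation gives melt_flow = temperature - 16.
This gives residence = 4*temperature - 81.
This gives defect_rate = -12*temperature + 239.
Solve -12*temperature + 239 = 191: temperature = (191 - 239) / -12 = 4.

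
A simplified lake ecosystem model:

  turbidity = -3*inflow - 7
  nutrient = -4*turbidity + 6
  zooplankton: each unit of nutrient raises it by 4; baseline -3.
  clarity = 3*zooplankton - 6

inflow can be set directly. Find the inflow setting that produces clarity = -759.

inflow = -8

Substituting into the nutrient equation gives nutrient = 12*inflow + 34.
Substituting into the zooplankton equation gives zooplankton = 48*inflow + 133.
This gives clarity = 144*inflow + 393.
Solve 144*inflow + 393 = -759: inflow = (-759 - 393) / 144 = -8.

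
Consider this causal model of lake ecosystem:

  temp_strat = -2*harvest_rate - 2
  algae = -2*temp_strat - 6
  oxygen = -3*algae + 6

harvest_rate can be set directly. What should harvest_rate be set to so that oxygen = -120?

harvest_rate = 11

Substituting into the algae equation gives algae = 4*harvest_rate - 2.
Substituting into the oxygen equation gives oxygen = -12*harvest_rate + 12.
Solve -12*harvest_rate + 12 = -120: harvest_rate = (-120 - 12) / -12 = 11.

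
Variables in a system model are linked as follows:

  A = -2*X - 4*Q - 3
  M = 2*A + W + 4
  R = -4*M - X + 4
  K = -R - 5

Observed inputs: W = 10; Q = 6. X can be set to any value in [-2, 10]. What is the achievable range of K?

Substituting into the A equation gives A = -2*X - 27.
So M = -4*X - 40.
Substituting into the R equation gives R = 15*X + 164.
Substituting into the K equation gives K = -15*X - 169.
Linear in X, so extremes are at the endpoints: X = -2 gives K = -139; X = 10 gives K = -319.

-319 to -139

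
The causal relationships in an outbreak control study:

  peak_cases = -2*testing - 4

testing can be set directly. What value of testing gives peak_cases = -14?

testing = 5

Solve -2*testing - 4 = -14: testing = (-14 + 4) / -2 = 5.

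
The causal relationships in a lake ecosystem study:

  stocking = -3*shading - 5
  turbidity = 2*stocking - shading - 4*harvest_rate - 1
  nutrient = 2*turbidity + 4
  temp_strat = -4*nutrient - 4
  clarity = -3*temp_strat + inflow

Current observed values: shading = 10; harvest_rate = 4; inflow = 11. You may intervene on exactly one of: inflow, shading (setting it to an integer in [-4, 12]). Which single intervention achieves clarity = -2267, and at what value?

set inflow = 1

Intervening on inflow: with other inputs at their observed values, clarity = inflow - 2268. Solving for -2267 gives inflow = 1, within [-4, 12].
Intervening on shading: clarity = -168*shading - 577. Reaching -2267 requires shading = 845/84, not an integer.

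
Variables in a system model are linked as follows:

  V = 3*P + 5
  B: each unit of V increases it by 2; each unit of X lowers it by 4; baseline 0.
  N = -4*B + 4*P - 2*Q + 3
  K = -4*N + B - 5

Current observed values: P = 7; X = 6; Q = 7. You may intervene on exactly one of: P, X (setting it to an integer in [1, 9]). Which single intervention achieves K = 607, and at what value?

set X = 3

Intervening on P: K = 86*P - 199. Reaching 607 requires P = 403/43, not an integer.
Intervening on X: with other inputs at their observed values, K = -68*X + 811. Solving for 607 gives X = 3, within [1, 9].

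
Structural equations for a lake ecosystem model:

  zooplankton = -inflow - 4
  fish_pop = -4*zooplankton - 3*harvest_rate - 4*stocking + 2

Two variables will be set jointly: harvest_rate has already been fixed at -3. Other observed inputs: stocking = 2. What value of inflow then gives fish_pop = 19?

inflow = 0

With harvest_rate held at -3:
Substituting into the fish_pop equation gives fish_pop = 4*inflow + 19.
Solve 4*inflow + 19 = 19: inflow = (19 - 19) / 4 = 0.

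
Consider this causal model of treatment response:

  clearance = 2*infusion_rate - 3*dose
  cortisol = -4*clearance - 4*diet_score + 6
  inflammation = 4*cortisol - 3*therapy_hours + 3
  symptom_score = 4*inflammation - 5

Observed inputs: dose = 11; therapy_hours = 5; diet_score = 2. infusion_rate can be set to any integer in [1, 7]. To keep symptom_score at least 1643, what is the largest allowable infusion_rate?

infusion_rate = 3

Substituting into the clearance equation gives clearance = 2*infusion_rate - 33.
Substituting into the cortisol equation gives cortisol = -8*infusion_rate + 130.
So inflammation = -32*infusion_rate + 508.
Substituting into the symptom_score equation gives symptom_score = -128*infusion_rate + 2027.
Require -128*infusion_rate + 2027 ≥ 1643, so infusion_rate ≤ 3.
The largest integer in [1, 7] satisfying this is 3.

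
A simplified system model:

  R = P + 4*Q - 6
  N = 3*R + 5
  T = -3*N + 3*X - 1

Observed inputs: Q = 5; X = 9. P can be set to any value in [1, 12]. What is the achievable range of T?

-223 to -124

Substituting into the R equation gives R = P + 14.
N becomes 3*P + 47.
This gives T = -9*P - 115.
Linear in P, so extremes are at the endpoints: P = 1 gives T = -124; P = 12 gives T = -223.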